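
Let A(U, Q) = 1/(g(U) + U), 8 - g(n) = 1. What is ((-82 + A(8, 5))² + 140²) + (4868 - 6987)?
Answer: 5443666/225 ≈ 24194.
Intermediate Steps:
g(n) = 7 (g(n) = 8 - 1*1 = 8 - 1 = 7)
A(U, Q) = 1/(7 + U)
((-82 + A(8, 5))² + 140²) + (4868 - 6987) = ((-82 + 1/(7 + 8))² + 140²) + (4868 - 6987) = ((-82 + 1/15)² + 19600) - 2119 = ((-1229/15)² + 19600) - 2119 = (1510441/225 + 19600) - 2119 = 5920441/225 - 2119 = 5443666/225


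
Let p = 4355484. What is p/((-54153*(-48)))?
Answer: 362957/216612 ≈ 1.6756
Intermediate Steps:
p/((-54153*(-48))) = 4355484/((-54153*(-48))) = 4355484/2599344 = 4355484*(1/2599344) = 362957/216612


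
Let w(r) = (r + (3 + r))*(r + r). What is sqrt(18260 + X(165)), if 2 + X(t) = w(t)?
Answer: 2*sqrt(32037) ≈ 357.98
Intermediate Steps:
w(r) = 2*r*(3 + 2*r) (w(r) = (3 + 2*r)*(2*r) = 2*r*(3 + 2*r))
X(t) = -2 + 2*t*(3 + 2*t)
sqrt(18260 + X(165)) = sqrt(18260 + (-2 + 2*165*(3 + 2*165))) = sqrt(18260 + (-2 + 2*165*(3 + 330))) = sqrt(18260 + (-2 + 2*165*333)) = sqrt(18260 + (-2 + 109890)) = sqrt(18260 + 109888) = sqrt(128148) = 2*sqrt(32037)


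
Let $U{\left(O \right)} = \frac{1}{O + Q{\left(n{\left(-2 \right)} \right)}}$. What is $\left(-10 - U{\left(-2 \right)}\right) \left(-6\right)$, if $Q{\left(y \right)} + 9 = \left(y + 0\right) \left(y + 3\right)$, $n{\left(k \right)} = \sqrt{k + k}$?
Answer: $\frac{1730}{29} - \frac{4 i}{29} \approx 59.655 - 0.13793 i$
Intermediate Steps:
$n{\left(k \right)} = \sqrt{2} \sqrt{k}$ ($n{\left(k \right)} = \sqrt{2 k} = \sqrt{2} \sqrt{k}$)
$Q{\left(y \right)} = -9 + y \left(3 + y\right)$ ($Q{\left(y \right)} = -9 + \left(y + 0\right) \left(y + 3\right) = -9 + y \left(3 + y\right)$)
$U{\left(O \right)} = \frac{1}{-13 + O + 6 i}$ ($U{\left(O \right)} = \frac{1}{O + \left(-9 + \left(\sqrt{2} \sqrt{-2}\right)^{2} + 3 \sqrt{2} \sqrt{-2}\right)} = \frac{1}{O + \left(-9 + \left(\sqrt{2} i \sqrt{2}\right)^{2} + 3 \sqrt{2} i \sqrt{2}\right)} = \frac{1}{O + \left(-9 + \left(2 i\right)^{2} + 3 \cdot 2 i\right)} = \frac{1}{O - \left(13 - 6 i\right)} = \frac{1}{-13 + O + 6 i}$)
$\left(-10 - U{\left(-2 \right)}\right) \left(-6\right) = \left(-10 - \frac{1}{-13 - 2 + 6 i}\right) \left(-6\right) = \left(-10 - \frac{1}{-15 + 6 i}\right) \left(-6\right) = \left(-10 - \frac{-15 - 6 i}{261}\right) \left(-6\right) = 60 + \frac{2 \left(-15 - 6 i\right)}{87}$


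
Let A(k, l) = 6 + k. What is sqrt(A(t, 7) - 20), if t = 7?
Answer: I*sqrt(7) ≈ 2.6458*I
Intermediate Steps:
sqrt(A(t, 7) - 20) = sqrt((6 + 7) - 20) = sqrt(13 - 20) = sqrt(-7) = I*sqrt(7)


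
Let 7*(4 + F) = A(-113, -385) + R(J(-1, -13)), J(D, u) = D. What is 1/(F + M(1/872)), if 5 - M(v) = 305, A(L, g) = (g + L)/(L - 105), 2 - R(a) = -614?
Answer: -763/164559 ≈ -0.0046366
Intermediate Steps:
R(a) = 616 (R(a) = 2 - 1*(-614) = 2 + 614 = 616)
A(L, g) = (L + g)/(-105 + L)
M(v) = -300 (M(v) = 5 - 1*305 = 5 - 305 = -300)
F = 64341/763 (F = -4 + ((-113 - 385)/(-105 - 113) + 616)/7 = -4 + (-498/(-218) + 616)/7 = -4 + (-1/218*(-498) + 616)/7 = -4 + (249/109 + 616)/7 = -4 + (⅐)*(67393/109) = -4 + 67393/763 = 64341/763 ≈ 84.326)
1/(F + M(1/872)) = 1/(64341/763 - 300) = 1/(-164559/763) = -763/164559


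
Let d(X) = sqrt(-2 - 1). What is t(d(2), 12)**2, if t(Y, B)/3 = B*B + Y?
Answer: 186597 + 2592*I*sqrt(3) ≈ 1.866e+5 + 4489.5*I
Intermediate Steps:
d(X) = I*sqrt(3) (d(X) = sqrt(-3) = I*sqrt(3))
t(Y, B) = 3*Y + 3*B**2 (t(Y, B) = 3*(B*B + Y) = 3*(B**2 + Y) = 3*(Y + B**2) = 3*Y + 3*B**2)
t(d(2), 12)**2 = (3*(I*sqrt(3)) + 3*12**2)**2 = (3*I*sqrt(3) + 3*144)**2 = (3*I*sqrt(3) + 432)**2 = (432 + 3*I*sqrt(3))**2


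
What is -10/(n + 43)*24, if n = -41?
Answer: -120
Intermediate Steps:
-10/(n + 43)*24 = -10/(-41 + 43)*24 = -10/2*24 = -10*½*24 = -5*24 = -120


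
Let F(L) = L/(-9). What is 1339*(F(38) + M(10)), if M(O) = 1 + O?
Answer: 81679/9 ≈ 9075.4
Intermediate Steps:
F(L) = -L/9 (F(L) = L*(-⅑) = -L/9)
1339*(F(38) + M(10)) = 1339*(-⅑*38 + (1 + 10)) = 1339*(-38/9 + 11) = 1339*(61/9) = 81679/9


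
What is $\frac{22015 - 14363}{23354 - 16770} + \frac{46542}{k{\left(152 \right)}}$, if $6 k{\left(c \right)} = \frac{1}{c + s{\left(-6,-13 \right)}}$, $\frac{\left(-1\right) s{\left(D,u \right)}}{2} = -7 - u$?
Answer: $\frac{64350832793}{1646} \approx 3.9095 \cdot 10^{7}$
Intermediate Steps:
$s{\left(D,u \right)} = 14 + 2 u$ ($s{\left(D,u \right)} = - 2 \left(-7 - u\right) = 14 + 2 u$)
$k{\left(c \right)} = \frac{1}{6 \left(-12 + c\right)}$ ($k{\left(c \right)} = \frac{1}{6 \left(c + \left(14 + 2 \left(-13\right)\right)\right)} = \frac{1}{6 \left(c + \left(14 - 26\right)\right)} = \frac{1}{6 \left(c - 12\right)} = \frac{1}{6 \left(-12 + c\right)}$)
$\frac{22015 - 14363}{23354 - 16770} + \frac{46542}{k{\left(152 \right)}} = \frac{22015 - 14363}{23354 - 16770} + \frac{46542}{\frac{1}{6} \frac{1}{-12 + 152}} = \frac{7652}{6584} + \frac{46542}{\frac{1}{6} \cdot \frac{1}{140}} = 7652 \cdot \frac{1}{6584} + \frac{46542}{\frac{1}{6} \cdot \frac{1}{140}} = \frac{1913}{1646} + 46542 \frac{1}{\frac{1}{840}} = \frac{1913}{1646} + 46542 \cdot 840 = \frac{1913}{1646} + 39095280 = \frac{64350832793}{1646}$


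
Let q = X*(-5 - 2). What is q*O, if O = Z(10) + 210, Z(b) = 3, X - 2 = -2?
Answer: 0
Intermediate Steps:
X = 0 (X = 2 - 2 = 0)
q = 0 (q = 0*(-5 - 2) = 0*(-7) = 0)
O = 213 (O = 3 + 210 = 213)
q*O = 0*213 = 0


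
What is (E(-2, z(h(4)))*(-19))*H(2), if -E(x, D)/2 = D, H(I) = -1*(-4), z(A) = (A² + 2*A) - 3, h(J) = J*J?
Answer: 43320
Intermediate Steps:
h(J) = J²
z(A) = -3 + A² + 2*A
H(I) = 4
E(x, D) = -2*D
(E(-2, z(h(4)))*(-19))*H(2) = (-2*(-3 + (4²)² + 2*4²)*(-19))*4 = (-2*(-3 + 16² + 2*16)*(-19))*4 = (-2*(-3 + 256 + 32)*(-19))*4 = (-2*285*(-19))*4 = -570*(-19)*4 = 10830*4 = 43320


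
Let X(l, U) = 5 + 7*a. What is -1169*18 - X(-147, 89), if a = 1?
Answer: -21054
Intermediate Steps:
X(l, U) = 12 (X(l, U) = 5 + 7*1 = 5 + 7 = 12)
-1169*18 - X(-147, 89) = -1169*18 - 1*12 = -21042 - 12 = -21054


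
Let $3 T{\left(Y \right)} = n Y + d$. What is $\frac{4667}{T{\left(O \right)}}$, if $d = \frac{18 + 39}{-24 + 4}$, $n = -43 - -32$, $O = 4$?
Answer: $- \frac{280020}{937} \approx -298.85$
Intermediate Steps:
$n = -11$ ($n = -43 + 32 = -11$)
$d = - \frac{57}{20}$ ($d = \frac{57}{-20} = 57 \left(- \frac{1}{20}\right) = - \frac{57}{20} \approx -2.85$)
$T{\left(Y \right)} = - \frac{19}{20} - \frac{11 Y}{3}$ ($T{\left(Y \right)} = \frac{- 11 Y - \frac{57}{20}}{3} = \frac{- \frac{57}{20} - 11 Y}{3} = - \frac{19}{20} - \frac{11 Y}{3}$)
$\frac{4667}{T{\left(O \right)}} = \frac{4667}{- \frac{19}{20} - \frac{44}{3}} = \frac{4667}{- \frac{937}{60}} = 4667 \left(- \frac{60}{937}\right) = - \frac{280020}{937}$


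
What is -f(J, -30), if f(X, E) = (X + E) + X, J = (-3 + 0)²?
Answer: 12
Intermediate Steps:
J = 9 (J = (-3)² = 9)
f(X, E) = E + 2*X (f(X, E) = (E + X) + X = E + 2*X)
-f(J, -30) = -(-30 + 2*9) = -(-30 + 18) = -1*(-12) = 12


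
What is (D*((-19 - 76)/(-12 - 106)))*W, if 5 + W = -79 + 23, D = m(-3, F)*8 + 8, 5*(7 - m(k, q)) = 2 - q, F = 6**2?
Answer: -343064/59 ≈ -5814.6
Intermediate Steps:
F = 36
m(k, q) = 33/5 + q/5 (m(k, q) = 7 - (2 - q)/5 = 7 + (-2/5 + q/5) = 33/5 + q/5)
D = 592/5 (D = (33/5 + (1/5)*36)*8 + 8 = (33/5 + 36/5)*8 + 8 = (69/5)*8 + 8 = 552/5 + 8 = 592/5 ≈ 118.40)
W = -61 (W = -5 + (-79 + 23) = -5 - 56 = -61)
(D*((-19 - 76)/(-12 - 106)))*W = (592*((-19 - 76)/(-12 - 106))/5)*(-61) = (592*(-95/(-118))/5)*(-61) = (592*(-95*(-1/118))/5)*(-61) = ((592/5)*(95/118))*(-61) = (5624/59)*(-61) = -343064/59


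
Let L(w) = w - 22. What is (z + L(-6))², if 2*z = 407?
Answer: 123201/4 ≈ 30800.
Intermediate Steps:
L(w) = -22 + w
z = 407/2 (z = (½)*407 = 407/2 ≈ 203.50)
(z + L(-6))² = (407/2 + (-22 - 6))² = (407/2 - 28)² = (351/2)² = 123201/4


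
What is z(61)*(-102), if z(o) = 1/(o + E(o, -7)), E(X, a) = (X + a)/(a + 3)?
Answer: -204/95 ≈ -2.1474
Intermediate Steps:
E(X, a) = (X + a)/(3 + a)
z(o) = 1/(7/4 + 3*o/4) (z(o) = 1/(o + (o - 7)/(3 - 7)) = 1/(o + (-7 + o)/(-4)) = 1/(o - (-7 + o)/4) = 1/(o + (7/4 - o/4)) = 1/(7/4 + 3*o/4))
z(61)*(-102) = (4/(7 + 3*61))*(-102) = (4/(7 + 183))*(-102) = (4/190)*(-102) = (4*(1/190))*(-102) = (2/95)*(-102) = -204/95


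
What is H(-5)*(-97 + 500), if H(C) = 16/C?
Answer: -6448/5 ≈ -1289.6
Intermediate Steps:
H(-5)*(-97 + 500) = (16/(-5))*(-97 + 500) = (16*(-⅕))*403 = -16/5*403 = -6448/5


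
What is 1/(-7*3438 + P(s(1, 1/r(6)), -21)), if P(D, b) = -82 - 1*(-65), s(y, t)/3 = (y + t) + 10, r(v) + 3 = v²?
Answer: -1/24083 ≈ -4.1523e-5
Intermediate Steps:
r(v) = -3 + v²
s(y, t) = 30 + 3*t + 3*y (s(y, t) = 3*((y + t) + 10) = 3*((t + y) + 10) = 3*(10 + t + y) = 30 + 3*t + 3*y)
P(D, b) = -17 (P(D, b) = -82 + 65 = -17)
1/(-7*3438 + P(s(1, 1/r(6)), -21)) = 1/(-7*3438 - 17) = 1/(-24066 - 17) = 1/(-24083) = -1/24083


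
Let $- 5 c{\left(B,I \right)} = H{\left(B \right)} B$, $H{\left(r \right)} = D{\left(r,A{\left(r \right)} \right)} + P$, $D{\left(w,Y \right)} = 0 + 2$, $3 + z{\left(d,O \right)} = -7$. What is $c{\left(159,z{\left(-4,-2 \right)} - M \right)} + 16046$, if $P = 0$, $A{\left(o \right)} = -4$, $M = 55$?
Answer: $\frac{79912}{5} \approx 15982.0$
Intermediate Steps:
$z{\left(d,O \right)} = -10$ ($z{\left(d,O \right)} = -3 - 7 = -10$)
$D{\left(w,Y \right)} = 2$
$H{\left(r \right)} = 2$ ($H{\left(r \right)} = 2 + 0 = 2$)
$c{\left(B,I \right)} = - \frac{2 B}{5}$
$c{\left(159,z{\left(-4,-2 \right)} - M \right)} + 16046 = \left(- \frac{2}{5}\right) 159 + 16046 = - \frac{318}{5} + 16046 = \frac{79912}{5}$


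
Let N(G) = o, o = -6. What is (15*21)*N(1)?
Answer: -1890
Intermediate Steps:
N(G) = -6
(15*21)*N(1) = (15*21)*(-6) = 315*(-6) = -1890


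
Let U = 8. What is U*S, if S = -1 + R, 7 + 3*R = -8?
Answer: -48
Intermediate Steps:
R = -5 (R = -7/3 + (⅓)*(-8) = -7/3 - 8/3 = -5)
S = -6 (S = -1 - 5 = -6)
U*S = 8*(-6) = -48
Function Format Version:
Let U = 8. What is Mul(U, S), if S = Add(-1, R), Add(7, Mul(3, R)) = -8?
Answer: -48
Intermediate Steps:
R = -5 (R = Add(Rational(-7, 3), Mul(Rational(1, 3), -8)) = Add(Rational(-7, 3), Rational(-8, 3)) = -5)
S = -6 (S = Add(-1, -5) = -6)
Mul(U, S) = Mul(8, -6) = -48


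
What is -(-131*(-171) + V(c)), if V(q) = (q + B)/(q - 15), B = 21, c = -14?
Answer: -649622/29 ≈ -22401.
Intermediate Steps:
V(q) = (21 + q)/(-15 + q) (V(q) = (q + 21)/(q - 15) = (21 + q)/(-15 + q))
-(-131*(-171) + V(c)) = -(-131*(-171) + (21 - 14)/(-15 - 14)) = -(22401 + 7/(-29)) = -(22401 - 1/29*7) = -(22401 - 7/29) = -1*649622/29 = -649622/29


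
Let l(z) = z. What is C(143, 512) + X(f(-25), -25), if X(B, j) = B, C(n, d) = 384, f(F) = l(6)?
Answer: 390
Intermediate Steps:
f(F) = 6
C(143, 512) + X(f(-25), -25) = 384 + 6 = 390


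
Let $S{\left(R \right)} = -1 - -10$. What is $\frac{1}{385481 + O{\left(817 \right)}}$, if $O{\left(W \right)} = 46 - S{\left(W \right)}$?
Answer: $\frac{1}{385518} \approx 2.5939 \cdot 10^{-6}$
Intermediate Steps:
$S{\left(R \right)} = 9$ ($S{\left(R \right)} = -1 + 10 = 9$)
$O{\left(W \right)} = 37$ ($O{\left(W \right)} = 46 - 9 = 37$)
$\frac{1}{385481 + O{\left(817 \right)}} = \frac{1}{385481 + 37} = \frac{1}{385518}$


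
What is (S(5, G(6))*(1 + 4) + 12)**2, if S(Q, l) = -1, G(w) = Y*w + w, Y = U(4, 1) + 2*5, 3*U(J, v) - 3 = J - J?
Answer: 49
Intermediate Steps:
U(J, v) = 1 (U(J, v) = 1 + (J - J)/3 = 1 + (1/3)*0 = 1 + 0 = 1)
Y = 11 (Y = 1 + 2*5 = 1 + 10 = 11)
G(w) = 12*w (G(w) = 11*w + w = 12*w)
(S(5, G(6))*(1 + 4) + 12)**2 = (-(1 + 4) + 12)**2 = (-1*5 + 12)**2 = (-5 + 12)**2 = 7**2 = 49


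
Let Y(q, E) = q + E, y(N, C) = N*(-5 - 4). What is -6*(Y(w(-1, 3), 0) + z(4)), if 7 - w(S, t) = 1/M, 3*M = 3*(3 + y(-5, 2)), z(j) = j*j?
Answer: -1103/8 ≈ -137.88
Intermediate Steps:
y(N, C) = -9*N (y(N, C) = N*(-9) = -9*N)
z(j) = j²
M = 48 (M = (3*(3 - 9*(-5)))/3 = (3*(3 + 45))/3 = (3*48)/3 = (⅓)*144 = 48)
w(S, t) = 335/48 (w(S, t) = 7 - 1/48 = 335/48)
Y(q, E) = E + q
-6*(Y(w(-1, 3), 0) + z(4)) = -6*((0 + 335/48) + 4²) = -6*(335/48 + 16) = -6*1103/48 = -1103/8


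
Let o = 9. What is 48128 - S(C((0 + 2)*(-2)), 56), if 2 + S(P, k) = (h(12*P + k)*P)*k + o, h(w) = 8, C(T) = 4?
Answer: 46329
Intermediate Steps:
S(P, k) = 7 + 8*P*k (S(P, k) = -2 + ((8*P)*k + 9) = -2 + (8*P*k + 9) = -2 + (9 + 8*P*k) = 7 + 8*P*k)
48128 - S(C((0 + 2)*(-2)), 56) = 48128 - (7 + 8*4*56) = 48128 - (7 + 1792) = 48128 - 1*1799 = 48128 - 1799 = 46329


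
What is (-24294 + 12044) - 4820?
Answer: -17070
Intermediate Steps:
(-24294 + 12044) - 4820 = -12250 - 4820 = -17070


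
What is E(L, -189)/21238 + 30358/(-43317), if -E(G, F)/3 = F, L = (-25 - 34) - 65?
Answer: -88597495/131423778 ≈ -0.67414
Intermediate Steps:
L = -124 (L = -59 - 65 = -124)
E(G, F) = -3*F
E(L, -189)/21238 + 30358/(-43317) = -3*(-189)/21238 + 30358/(-43317) = 567*(1/21238) + 30358*(-1/43317) = 81/3034 - 30358/43317 = -88597495/131423778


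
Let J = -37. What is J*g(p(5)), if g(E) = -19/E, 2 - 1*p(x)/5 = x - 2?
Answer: -703/5 ≈ -140.60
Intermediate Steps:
p(x) = 20 - 5*x (p(x) = 10 - 5*(x - 2) = 10 - 5*(-2 + x) = 10 + (10 - 5*x) = 20 - 5*x)
J*g(p(5)) = -(-703)/(20 - 5*5) = -(-703)/(20 - 25) = -(-703)/(-5) = -(-703)*(-1)/5 = -37*19/5 = -703/5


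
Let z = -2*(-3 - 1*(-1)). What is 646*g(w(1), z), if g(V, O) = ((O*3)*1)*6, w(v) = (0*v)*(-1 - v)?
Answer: 46512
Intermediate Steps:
w(v) = 0 (w(v) = 0*(-1 - v) = 0)
z = 4 (z = -2*(-3 + 1) = -2*(-2) = 4)
g(V, O) = 18*O (g(V, O) = ((3*O)*1)*6 = (3*O)*6 = 18*O)
646*g(w(1), z) = 646*(18*4) = 646*72 = 46512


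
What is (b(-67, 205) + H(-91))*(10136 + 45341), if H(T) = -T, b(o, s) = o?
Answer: 1331448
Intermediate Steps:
(b(-67, 205) + H(-91))*(10136 + 45341) = (-67 - 1*(-91))*(10136 + 45341) = (-67 + 91)*55477 = 24*55477 = 1331448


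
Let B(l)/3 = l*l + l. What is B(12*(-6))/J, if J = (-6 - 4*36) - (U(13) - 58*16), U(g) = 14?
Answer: 3834/191 ≈ 20.073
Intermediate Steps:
B(l) = 3*l + 3*l² (B(l) = 3*(l*l + l) = 3*(l² + l) = 3*(l + l²) = 3*l + 3*l²)
J = 764 (J = (-6 - 4*36) - (14 - 58*16) = (-6 - 144) - (14 - 1*928) = -150 - (14 - 928) = -150 - 1*(-914) = -150 + 914 = 764)
B(12*(-6))/J = (3*(12*(-6))*(1 + 12*(-6)))/764 = (3*(-72)*(1 - 72))*(1/764) = (3*(-72)*(-71))*(1/764) = 15336*(1/764) = 3834/191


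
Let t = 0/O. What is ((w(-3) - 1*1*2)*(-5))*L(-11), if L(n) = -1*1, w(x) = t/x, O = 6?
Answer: -10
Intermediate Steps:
t = 0 (t = 0/6 = 0*(1/6) = 0)
w(x) = 0 (w(x) = 0/x = 0)
L(n) = -1
((w(-3) - 1*1*2)*(-5))*L(-11) = ((0 - 1*1*2)*(-5))*(-1) = ((0 - 1*2)*(-5))*(-1) = ((0 - 2)*(-5))*(-1) = -2*(-5)*(-1) = 10*(-1) = -10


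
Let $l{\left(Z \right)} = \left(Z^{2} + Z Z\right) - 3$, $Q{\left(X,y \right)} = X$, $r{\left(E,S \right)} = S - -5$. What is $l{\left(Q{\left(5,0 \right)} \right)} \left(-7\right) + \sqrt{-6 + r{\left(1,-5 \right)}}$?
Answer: $-329 + i \sqrt{6} \approx -329.0 + 2.4495 i$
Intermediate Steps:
$r{\left(E,S \right)} = 5 + S$ ($r{\left(E,S \right)} = S + 5 = 5 + S$)
$l{\left(Z \right)} = -3 + 2 Z^{2}$ ($l{\left(Z \right)} = \left(Z^{2} + Z^{2}\right) - 3 = 2 Z^{2} - 3 = -3 + 2 Z^{2}$)
$l{\left(Q{\left(5,0 \right)} \right)} \left(-7\right) + \sqrt{-6 + r{\left(1,-5 \right)}} = \left(-3 + 2 \cdot 5^{2}\right) \left(-7\right) + \sqrt{-6 + \left(5 - 5\right)} = \left(-3 + 2 \cdot 25\right) \left(-7\right) + \sqrt{-6 + 0} = \left(-3 + 50\right) \left(-7\right) + \sqrt{-6} = 47 \left(-7\right) + i \sqrt{6} = -329 + i \sqrt{6}$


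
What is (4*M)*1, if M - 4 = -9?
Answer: -20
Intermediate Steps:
M = -5 (M = 4 - 9 = -5)
(4*M)*1 = (4*(-5))*1 = -20*1 = -20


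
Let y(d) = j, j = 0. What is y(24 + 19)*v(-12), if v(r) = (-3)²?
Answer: 0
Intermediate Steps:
y(d) = 0
v(r) = 9
y(24 + 19)*v(-12) = 0*9 = 0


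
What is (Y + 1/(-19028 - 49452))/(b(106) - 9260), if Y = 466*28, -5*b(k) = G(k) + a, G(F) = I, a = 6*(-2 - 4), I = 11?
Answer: -893527039/633782400 ≈ -1.4098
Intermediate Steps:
a = -36 (a = 6*(-6) = -36)
G(F) = 11
b(k) = 5 (b(k) = -(11 - 36)/5 = -⅕*(-25) = 5)
Y = 13048
(Y + 1/(-19028 - 49452))/(b(106) - 9260) = (13048 + 1/(-19028 - 49452))/(5 - 9260) = (13048 + 1/(-68480))/(-9255) = (13048 - 1/68480)*(-1/9255) = (893527039/68480)*(-1/9255) = -893527039/633782400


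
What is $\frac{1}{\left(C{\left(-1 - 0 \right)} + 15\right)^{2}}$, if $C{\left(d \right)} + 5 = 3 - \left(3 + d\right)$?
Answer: $\frac{1}{121} \approx 0.0082645$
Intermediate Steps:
$C{\left(d \right)} = -5 - d$ ($C{\left(d \right)} = -5 + \left(3 - \left(3 + d\right)\right) = -5 - d$)
$\frac{1}{\left(C{\left(-1 - 0 \right)} + 15\right)^{2}} = \frac{1}{\left(\left(-5 - \left(-1 - 0\right)\right) + 15\right)^{2}} = \frac{1}{\left(\left(-5 - \left(-1 + 0\right)\right) + 15\right)^{2}} = \frac{1}{\left(\left(-5 - -1\right) + 15\right)^{2}} = \frac{1}{\left(\left(-5 + 1\right) + 15\right)^{2}} = \frac{1}{\left(-4 + 15\right)^{2}} = \frac{1}{11^{2}} = \frac{1}{121}$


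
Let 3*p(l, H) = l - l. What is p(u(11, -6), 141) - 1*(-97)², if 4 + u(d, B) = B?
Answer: -9409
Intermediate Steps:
u(d, B) = -4 + B
p(l, H) = 0 (p(l, H) = (l - l)/3 = (⅓)*0 = 0)
p(u(11, -6), 141) - 1*(-97)² = 0 - 1*(-97)² = 0 - 1*9409 = 0 - 9409 = -9409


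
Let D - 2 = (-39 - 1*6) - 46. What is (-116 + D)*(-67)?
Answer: 13735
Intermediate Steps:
D = -89 (D = 2 + ((-39 - 1*6) - 46) = 2 + ((-39 - 6) - 46) = 2 + (-45 - 46) = 2 - 91 = -89)
(-116 + D)*(-67) = (-116 - 89)*(-67) = -205*(-67) = 13735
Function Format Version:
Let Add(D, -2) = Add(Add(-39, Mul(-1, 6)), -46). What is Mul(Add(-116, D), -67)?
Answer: 13735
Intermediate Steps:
D = -89 (D = Add(2, Add(Add(-39, Mul(-1, 6)), -46)) = Add(2, Add(Add(-39, -6), -46)) = Add(2, Add(-45, -46)) = Add(2, -91) = -89)
Mul(Add(-116, D), -67) = Mul(Add(-116, -89), -67) = Mul(-205, -67) = 13735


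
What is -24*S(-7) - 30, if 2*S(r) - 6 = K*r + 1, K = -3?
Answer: -366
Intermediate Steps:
S(r) = 7/2 - 3*r/2 (S(r) = 3 + (-3*r + 1)/2 = 3 + (1 - 3*r)/2 = 3 + (1/2 - 3*r/2) = 7/2 - 3*r/2)
-24*S(-7) - 30 = -24*(7/2 - 3/2*(-7)) - 30 = -24*(7/2 + 21/2) - 30 = -24*14 - 30 = -336 - 30 = -366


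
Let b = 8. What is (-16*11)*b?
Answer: -1408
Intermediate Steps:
(-16*11)*b = -16*11*8 = -176*8 = -1408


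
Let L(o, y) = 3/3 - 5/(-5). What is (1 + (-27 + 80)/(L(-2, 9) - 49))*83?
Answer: -498/47 ≈ -10.596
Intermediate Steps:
L(o, y) = 2 (L(o, y) = 3*(⅓) - 5*(-⅕) = 1 + 1 = 2)
(1 + (-27 + 80)/(L(-2, 9) - 49))*83 = (1 + (-27 + 80)/(2 - 49))*83 = (1 + 53/(-47))*83 = (1 + 53*(-1/47))*83 = (1 - 53/47)*83 = -6/47*83 = -498/47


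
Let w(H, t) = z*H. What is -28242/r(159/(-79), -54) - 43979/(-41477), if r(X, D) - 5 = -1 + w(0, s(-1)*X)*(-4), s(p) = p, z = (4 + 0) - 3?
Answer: -585608759/82954 ≈ -7059.4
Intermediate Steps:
z = 1 (z = 4 - 3 = 1)
w(H, t) = H (w(H, t) = 1*H = H)
r(X, D) = 4 (r(X, D) = 5 + (-1 + 0*(-4)) = 5 + (-1 + 0) = 5 - 1 = 4)
-28242/r(159/(-79), -54) - 43979/(-41477) = -28242/4 - 43979/(-41477) = -28242*¼ - 43979*(-1/41477) = -14121/2 + 43979/41477 = -585608759/82954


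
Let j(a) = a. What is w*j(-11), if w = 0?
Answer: 0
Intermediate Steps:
w*j(-11) = 0*(-11) = 0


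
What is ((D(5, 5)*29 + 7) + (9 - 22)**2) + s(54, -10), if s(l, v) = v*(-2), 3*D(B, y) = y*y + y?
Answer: 486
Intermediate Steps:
D(B, y) = y/3 + y**2/3 (D(B, y) = (y*y + y)/3 = (y**2 + y)/3 = (y + y**2)/3 = y/3 + y**2/3)
s(l, v) = -2*v
((D(5, 5)*29 + 7) + (9 - 22)**2) + s(54, -10) = ((((1/3)*5*(1 + 5))*29 + 7) + (9 - 22)**2) - 2*(-10) = ((((1/3)*5*6)*29 + 7) + (-13)**2) + 20 = ((10*29 + 7) + 169) + 20 = ((290 + 7) + 169) + 20 = (297 + 169) + 20 = 466 + 20 = 486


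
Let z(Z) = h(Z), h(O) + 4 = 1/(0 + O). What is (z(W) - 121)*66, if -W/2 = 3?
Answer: -8261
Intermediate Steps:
W = -6 (W = -2*3 = -6)
h(O) = -4 + 1/O (h(O) = -4 + 1/(0 + O) = -4 + 1/O)
z(Z) = -4 + 1/Z
(z(W) - 121)*66 = ((-4 + 1/(-6)) - 121)*66 = ((-4 - 1/6) - 121)*66 = (-25/6 - 121)*66 = -751/6*66 = -8261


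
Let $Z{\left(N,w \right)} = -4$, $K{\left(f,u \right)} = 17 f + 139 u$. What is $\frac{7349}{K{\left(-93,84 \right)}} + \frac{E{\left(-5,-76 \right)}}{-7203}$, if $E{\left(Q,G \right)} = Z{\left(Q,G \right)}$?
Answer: $\frac{17658409}{24238095} \approx 0.72854$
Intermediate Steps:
$E{\left(Q,G \right)} = -4$
$\frac{7349}{K{\left(-93,84 \right)}} + \frac{E{\left(-5,-76 \right)}}{-7203} = \frac{7349}{17 \left(-93\right) + 139 \cdot 84} - \frac{4}{-7203} = \frac{7349}{-1581 + 11676} - - \frac{4}{7203} = \frac{7349}{10095} + \frac{4}{7203} = \frac{17658409}{24238095}$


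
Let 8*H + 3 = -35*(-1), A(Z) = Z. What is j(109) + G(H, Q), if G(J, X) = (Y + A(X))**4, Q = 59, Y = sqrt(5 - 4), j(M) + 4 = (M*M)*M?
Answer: 14255025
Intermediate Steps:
j(M) = -4 + M**3 (j(M) = -4 + (M*M)*M = -4 + M**2*M = -4 + M**3)
Y = 1 (Y = sqrt(1) = 1)
H = 4 (H = -3/8 + (-35*(-1))/8 = -3/8 + (1/8)*35 = -3/8 + 35/8 = 4)
G(J, X) = (1 + X)**4
j(109) + G(H, Q) = (-4 + 109**3) + (1 + 59)**4 = (-4 + 1295029) + 60**4 = 1295025 + 12960000 = 14255025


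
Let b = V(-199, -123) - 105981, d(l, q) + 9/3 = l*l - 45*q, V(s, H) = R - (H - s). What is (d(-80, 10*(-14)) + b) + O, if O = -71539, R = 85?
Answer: -164814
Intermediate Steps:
V(s, H) = 85 + s - H (V(s, H) = 85 - (H - s) = 85 + (s - H) = 85 + s - H)
d(l, q) = -3 + l² - 45*q (d(l, q) = -3 + (l*l - 45*q) = -3 + (l² - 45*q) = -3 + l² - 45*q)
b = -105972 (b = (85 - 199 - 1*(-123)) - 105981 = (85 - 199 + 123) - 105981 = 9 - 105981 = -105972)
(d(-80, 10*(-14)) + b) + O = ((-3 + (-80)² - 450*(-14)) - 105972) - 71539 = ((-3 + 6400 - 45*(-140)) - 105972) - 71539 = ((-3 + 6400 + 6300) - 105972) - 71539 = (12697 - 105972) - 71539 = -93275 - 71539 = -164814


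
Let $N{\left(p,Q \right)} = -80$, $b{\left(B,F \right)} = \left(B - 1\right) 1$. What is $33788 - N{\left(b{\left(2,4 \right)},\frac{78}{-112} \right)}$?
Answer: $33868$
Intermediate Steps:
$b{\left(B,F \right)} = -1 + B$ ($b{\left(B,F \right)} = \left(-1 + B\right) 1 = -1 + B$)
$33788 - N{\left(b{\left(2,4 \right)},\frac{78}{-112} \right)} = 33788 - -80 = 33788 + 80 = 33868$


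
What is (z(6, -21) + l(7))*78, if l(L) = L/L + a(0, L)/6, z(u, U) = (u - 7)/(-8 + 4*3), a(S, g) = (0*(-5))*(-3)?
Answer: 117/2 ≈ 58.500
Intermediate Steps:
a(S, g) = 0 (a(S, g) = 0*(-3) = 0)
z(u, U) = -7/4 + u/4 (z(u, U) = (-7 + u)/(-8 + 12) = (-7 + u)/4 = (-7 + u)*(¼) = -7/4 + u/4)
l(L) = 1 (l(L) = L/L + 0/6 = 1 + 0*(⅙) = 1 + 0 = 1)
(z(6, -21) + l(7))*78 = ((-7/4 + (¼)*6) + 1)*78 = ((-7/4 + 3/2) + 1)*78 = (-¼ + 1)*78 = (¾)*78 = 117/2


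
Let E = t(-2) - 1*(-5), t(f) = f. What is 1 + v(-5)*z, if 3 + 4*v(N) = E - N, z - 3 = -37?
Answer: -83/2 ≈ -41.500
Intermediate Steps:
z = -34 (z = 3 - 37 = -34)
E = 3 (E = -2 - 1*(-5) = -2 + 5 = 3)
v(N) = -N/4 (v(N) = -3/4 + (3 - N)/4 = -3/4 + (3/4 - N/4) = -N/4)
1 + v(-5)*z = 1 - 1/4*(-5)*(-34) = 1 + (5/4)*(-34) = 1 - 85/2 = -83/2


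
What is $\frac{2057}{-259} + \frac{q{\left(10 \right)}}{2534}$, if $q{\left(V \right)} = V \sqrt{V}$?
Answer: $- \frac{2057}{259} + \frac{5 \sqrt{10}}{1267} \approx -7.9296$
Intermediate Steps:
$q{\left(V \right)} = V^{\frac{3}{2}}$
$\frac{2057}{-259} + \frac{q{\left(10 \right)}}{2534} = \frac{2057}{-259} + \frac{10^{\frac{3}{2}}}{2534} = 2057 \left(- \frac{1}{259}\right) + 10 \sqrt{10} \cdot \frac{1}{2534} = - \frac{2057}{259} + \frac{5 \sqrt{10}}{1267}$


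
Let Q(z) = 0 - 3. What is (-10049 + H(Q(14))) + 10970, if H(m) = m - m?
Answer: 921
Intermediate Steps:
Q(z) = -3
H(m) = 0
(-10049 + H(Q(14))) + 10970 = (-10049 + 0) + 10970 = -10049 + 10970 = 921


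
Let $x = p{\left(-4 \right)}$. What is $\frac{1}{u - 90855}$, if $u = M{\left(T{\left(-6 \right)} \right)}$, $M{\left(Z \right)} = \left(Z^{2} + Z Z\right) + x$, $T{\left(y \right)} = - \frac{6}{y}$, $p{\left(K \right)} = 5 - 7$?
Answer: $- \frac{1}{90855} \approx -1.1007 \cdot 10^{-5}$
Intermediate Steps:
$p{\left(K \right)} = -2$ ($p{\left(K \right)} = 5 - 7 = -2$)
$x = -2$
$M{\left(Z \right)} = -2 + 2 Z^{2}$ ($M{\left(Z \right)} = \left(Z^{2} + Z Z\right) - 2 = \left(Z^{2} + Z^{2}\right) - 2 = 2 Z^{2} - 2 = -2 + 2 Z^{2}$)
$u = 0$ ($u = -2 + 2 \left(- \frac{6}{-6}\right)^{2} = -2 + 2 \left(\left(-6\right) \left(- \frac{1}{6}\right)\right)^{2} = -2 + 2 \cdot 1^{2} = -2 + 2 \cdot 1 = -2 + 2 = 0$)
$\frac{1}{u - 90855} = \frac{1}{0 - 90855} = \frac{1}{-90855} = - \frac{1}{90855}$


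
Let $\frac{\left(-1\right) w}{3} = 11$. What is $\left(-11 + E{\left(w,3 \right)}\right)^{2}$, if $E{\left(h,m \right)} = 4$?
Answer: $49$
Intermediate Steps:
$w = -33$ ($w = \left(-3\right) 11 = -33$)
$\left(-11 + E{\left(w,3 \right)}\right)^{2} = \left(-11 + 4\right)^{2} = \left(-7\right)^{2} = 49$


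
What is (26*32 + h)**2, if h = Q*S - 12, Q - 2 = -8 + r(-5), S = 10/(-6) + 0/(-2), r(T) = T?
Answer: 6325225/9 ≈ 7.0280e+5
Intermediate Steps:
S = -5/3 (S = 10*(-1/6) + 0*(-1/2) = -5/3 + 0 = -5/3 ≈ -1.6667)
Q = -11 (Q = 2 + (-8 - 5) = 2 - 13 = -11)
h = 19/3 (h = -11*(-5/3) - 12 = 55/3 - 12 = 19/3 ≈ 6.3333)
(26*32 + h)**2 = (26*32 + 19/3)**2 = (832 + 19/3)**2 = (2515/3)**2 = 6325225/9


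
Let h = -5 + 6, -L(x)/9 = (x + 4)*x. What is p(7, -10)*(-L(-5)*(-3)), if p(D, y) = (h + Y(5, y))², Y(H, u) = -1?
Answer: 0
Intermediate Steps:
L(x) = -9*x*(4 + x) (L(x) = -9*(x + 4)*x = -9*(4 + x)*x = -9*x*(4 + x))
h = 1
p(D, y) = 0 (p(D, y) = (1 - 1)² = 0² = 0)
p(7, -10)*(-L(-5)*(-3)) = 0*(-(-9)*(-5)*(4 - 5)*(-3)) = 0*(-(-9)*(-5)*(-1)*(-3)) = 0*(-1*(-45)*(-3)) = 0*(45*(-3)) = 0*(-135) = 0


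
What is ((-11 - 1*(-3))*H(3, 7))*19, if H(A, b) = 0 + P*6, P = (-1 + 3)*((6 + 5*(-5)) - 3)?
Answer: 40128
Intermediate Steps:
P = -44 (P = 2*((6 - 25) - 3) = 2*(-19 - 3) = 2*(-22) = -44)
H(A, b) = -264 (H(A, b) = 0 - 44*6 = 0 - 264 = -264)
((-11 - 1*(-3))*H(3, 7))*19 = ((-11 - 1*(-3))*(-264))*19 = ((-11 + 3)*(-264))*19 = -8*(-264)*19 = 2112*19 = 40128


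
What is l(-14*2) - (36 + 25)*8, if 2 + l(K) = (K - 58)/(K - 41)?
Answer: -33724/69 ≈ -488.75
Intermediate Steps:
l(K) = -2 + (-58 + K)/(-41 + K) (l(K) = -2 + (K - 58)/(K - 41) = -2 + (-58 + K)/(-41 + K))
l(-14*2) - (36 + 25)*8 = (24 - (-14)*2)/(-41 - 14*2) - (36 + 25)*8 = (24 - 1*(-28))/(-41 - 28) - 61*8 = (24 + 28)/(-69) - 1*488 = -1/69*52 - 488 = -52/69 - 488 = -33724/69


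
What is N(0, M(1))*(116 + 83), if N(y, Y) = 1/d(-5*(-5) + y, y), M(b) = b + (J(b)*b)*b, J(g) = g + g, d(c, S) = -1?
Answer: -199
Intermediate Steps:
J(g) = 2*g
M(b) = b + 2*b³ (M(b) = b + ((2*b)*b)*b = b + (2*b²)*b = b + 2*b³)
N(y, Y) = -1 (N(y, Y) = 1/(-1) = -1)
N(0, M(1))*(116 + 83) = -(116 + 83) = -1*199 = -199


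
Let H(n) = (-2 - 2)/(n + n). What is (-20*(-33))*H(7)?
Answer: -1320/7 ≈ -188.57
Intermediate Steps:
H(n) = -2/n (H(n) = -4*1/(2*n) = -2/n)
(-20*(-33))*H(7) = (-20*(-33))*(-2/7) = 660*(-2*⅐) = 660*(-2/7) = -1320/7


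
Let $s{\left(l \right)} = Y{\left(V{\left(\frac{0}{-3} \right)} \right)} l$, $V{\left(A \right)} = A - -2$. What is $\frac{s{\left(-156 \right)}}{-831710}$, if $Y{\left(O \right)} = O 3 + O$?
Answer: $\frac{624}{415855} \approx 0.0015005$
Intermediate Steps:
$V{\left(A \right)} = 2 + A$ ($V{\left(A \right)} = A + 2 = 2 + A$)
$Y{\left(O \right)} = 4 O$ ($Y{\left(O \right)} = 3 O + O = 4 O$)
$s{\left(l \right)} = 8 l$ ($s{\left(l \right)} = 4 \left(2 + \frac{0}{-3}\right) l = 4 \left(2 + 0 \left(- \frac{1}{3}\right)\right) l = 4 \left(2 + 0\right) l = 4 \cdot 2 l = 8 l$)
$\frac{s{\left(-156 \right)}}{-831710} = \frac{8 \left(-156\right)}{-831710} = \left(-1248\right) \left(- \frac{1}{831710}\right) = \frac{624}{415855}$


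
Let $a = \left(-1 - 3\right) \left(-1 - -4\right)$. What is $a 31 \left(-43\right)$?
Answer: $15996$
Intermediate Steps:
$a = -12$ ($a = \left(-1 - 3\right) \left(-1 + 4\right) = \left(-4\right) 3 = -12$)
$a 31 \left(-43\right) = \left(-12\right) 31 \left(-43\right) = \left(-372\right) \left(-43\right) = 15996$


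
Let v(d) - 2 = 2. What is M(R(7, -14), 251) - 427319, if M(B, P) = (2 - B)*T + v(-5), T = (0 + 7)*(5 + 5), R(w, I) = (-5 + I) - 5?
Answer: -425495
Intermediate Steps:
v(d) = 4 (v(d) = 2 + 2 = 4)
R(w, I) = -10 + I
T = 70 (T = 7*10 = 70)
M(B, P) = 144 - 70*B (M(B, P) = (2 - B)*70 + 4 = (140 - 70*B) + 4 = 144 - 70*B)
M(R(7, -14), 251) - 427319 = (144 - 70*(-10 - 14)) - 427319 = (144 - 70*(-24)) - 427319 = (144 + 1680) - 427319 = 1824 - 427319 = -425495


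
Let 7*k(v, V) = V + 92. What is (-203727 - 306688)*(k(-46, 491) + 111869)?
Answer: -399994881390/7 ≈ -5.7142e+10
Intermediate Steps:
k(v, V) = 92/7 + V/7 (k(v, V) = (V + 92)/7 = (92 + V)/7 = 92/7 + V/7)
(-203727 - 306688)*(k(-46, 491) + 111869) = (-203727 - 306688)*((92/7 + (⅐)*491) + 111869) = -510415*((92/7 + 491/7) + 111869) = -510415*(583/7 + 111869) = -510415*783666/7 = -399994881390/7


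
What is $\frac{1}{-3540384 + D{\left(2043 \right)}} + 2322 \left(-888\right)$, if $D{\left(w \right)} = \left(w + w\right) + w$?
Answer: $- \frac{7287407617681}{3534255} \approx -2.0619 \cdot 10^{6}$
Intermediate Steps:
$D{\left(w \right)} = 3 w$ ($D{\left(w \right)} = 2 w + w = 3 w$)
$\frac{1}{-3540384 + D{\left(2043 \right)}} + 2322 \left(-888\right) = \frac{1}{-3540384 + 3 \cdot 2043} + 2322 \left(-888\right) = \frac{1}{-3540384 + 6129} - 2061936 = \frac{1}{-3534255} - 2061936 = - \frac{1}{3534255} - 2061936 = - \frac{7287407617681}{3534255}$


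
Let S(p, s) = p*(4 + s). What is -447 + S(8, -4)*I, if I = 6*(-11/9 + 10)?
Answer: -447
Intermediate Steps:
I = 158/3 (I = 6*(-11*⅑ + 10) = 6*(-11/9 + 10) = 6*(79/9) = 158/3 ≈ 52.667)
-447 + S(8, -4)*I = -447 + (8*(4 - 4))*(158/3) = -447 + (8*0)*(158/3) = -447 + 0*(158/3) = -447 + 0 = -447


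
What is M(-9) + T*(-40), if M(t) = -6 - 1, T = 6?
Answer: -247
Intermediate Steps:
M(t) = -7
M(-9) + T*(-40) = -7 + 6*(-40) = -7 - 240 = -247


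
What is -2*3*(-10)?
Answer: 60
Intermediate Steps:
-2*3*(-10) = -6*(-10) = 60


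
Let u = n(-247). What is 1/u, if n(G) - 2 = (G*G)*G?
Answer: -1/15069221 ≈ -6.6360e-8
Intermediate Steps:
n(G) = 2 + G³ (n(G) = 2 + (G*G)*G = 2 + G²*G = 2 + G³)
u = -15069221 (u = 2 + (-247)³ = 2 - 15069223 = -15069221)
1/u = 1/(-15069221) = -1/15069221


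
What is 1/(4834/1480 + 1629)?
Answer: 740/1207877 ≈ 0.00061265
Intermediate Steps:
1/(4834/1480 + 1629) = 1/(4834*(1/1480) + 1629) = 1/(2417/740 + 1629) = 1/(1207877/740) = 740/1207877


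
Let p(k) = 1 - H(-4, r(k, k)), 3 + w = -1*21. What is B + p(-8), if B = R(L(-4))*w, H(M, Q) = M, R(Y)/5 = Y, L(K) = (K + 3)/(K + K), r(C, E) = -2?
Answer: -10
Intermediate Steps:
L(K) = (3 + K)/(2*K) (L(K) = (3 + K)/((2*K)) = (3 + K)*(1/(2*K)) = (3 + K)/(2*K))
R(Y) = 5*Y
w = -24 (w = -3 - 1*21 = -3 - 21 = -24)
p(k) = 5 (p(k) = 1 - 1*(-4) = 1 + 4 = 5)
B = -15 (B = (5*((1/2)*(3 - 4)/(-4)))*(-24) = (5*((1/2)*(-1/4)*(-1)))*(-24) = (5*(1/8))*(-24) = (5/8)*(-24) = -15)
B + p(-8) = -15 + 5 = -10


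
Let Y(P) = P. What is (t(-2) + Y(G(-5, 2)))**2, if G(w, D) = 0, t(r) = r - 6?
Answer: 64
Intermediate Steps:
t(r) = -6 + r
(t(-2) + Y(G(-5, 2)))**2 = ((-6 - 2) + 0)**2 = (-8 + 0)**2 = (-8)**2 = 64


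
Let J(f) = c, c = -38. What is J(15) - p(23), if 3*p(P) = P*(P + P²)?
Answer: -4270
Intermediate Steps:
J(f) = -38
p(P) = P*(P + P²)/3 (p(P) = (P*(P + P²))/3 = P*(P + P²)/3)
J(15) - p(23) = -38 - 23²*(1 + 23)/3 = -38 - 529*24/3 = -38 - 1*4232 = -38 - 4232 = -4270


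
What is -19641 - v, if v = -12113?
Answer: -7528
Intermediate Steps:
-19641 - v = -19641 - 1*(-12113) = -19641 + 12113 = -7528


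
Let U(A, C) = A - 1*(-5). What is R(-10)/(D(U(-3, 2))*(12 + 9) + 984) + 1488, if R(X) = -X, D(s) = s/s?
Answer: 299090/201 ≈ 1488.0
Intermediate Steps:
U(A, C) = 5 + A (U(A, C) = A + 5 = 5 + A)
D(s) = 1
R(-10)/(D(U(-3, 2))*(12 + 9) + 984) + 1488 = (-1*(-10))/(1*(12 + 9) + 984) + 1488 = 10/(1*21 + 984) + 1488 = 10/(21 + 984) + 1488 = 10/1005 + 1488 = (1/1005)*10 + 1488 = 2/201 + 1488 = 299090/201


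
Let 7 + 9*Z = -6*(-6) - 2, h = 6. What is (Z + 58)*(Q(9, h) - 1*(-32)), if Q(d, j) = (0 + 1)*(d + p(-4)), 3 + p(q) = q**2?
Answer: 3294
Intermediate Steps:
p(q) = -3 + q**2
Q(d, j) = 13 + d (Q(d, j) = (0 + 1)*(d + (-3 + (-4)**2)) = 1*(d + (-3 + 16)) = 1*(d + 13) = 1*(13 + d) = 13 + d)
Z = 3 (Z = -7/9 + (-6*(-6) - 2)/9 = -7/9 + (36 - 2)/9 = -7/9 + (1/9)*34 = -7/9 + 34/9 = 3)
(Z + 58)*(Q(9, h) - 1*(-32)) = (3 + 58)*((13 + 9) - 1*(-32)) = 61*(22 + 32) = 61*54 = 3294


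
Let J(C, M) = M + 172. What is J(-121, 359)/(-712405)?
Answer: -531/712405 ≈ -0.00074536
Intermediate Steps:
J(C, M) = 172 + M
J(-121, 359)/(-712405) = (172 + 359)/(-712405) = 531*(-1/712405) = -531/712405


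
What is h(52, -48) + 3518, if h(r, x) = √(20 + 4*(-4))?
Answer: 3520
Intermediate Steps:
h(r, x) = 2 (h(r, x) = √(20 - 16) = √4 = 2)
h(52, -48) + 3518 = 2 + 3518 = 3520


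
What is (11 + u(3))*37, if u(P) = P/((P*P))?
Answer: 1258/3 ≈ 419.33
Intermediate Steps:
u(P) = 1/P (u(P) = P/(P²) = P/P² = 1/P)
(11 + u(3))*37 = (11 + 1/3)*37 = (11 + ⅓)*37 = (34/3)*37 = 1258/3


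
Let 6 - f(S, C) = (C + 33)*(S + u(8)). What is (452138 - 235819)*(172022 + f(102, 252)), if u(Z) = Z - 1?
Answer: 30492975197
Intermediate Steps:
u(Z) = -1 + Z
f(S, C) = 6 - (7 + S)*(33 + C) (f(S, C) = 6 - (C + 33)*(S + (-1 + 8)) = 6 - (33 + C)*(S + 7) = 6 - (33 + C)*(7 + S) = 6 - (7 + S)*(33 + C))
(452138 - 235819)*(172022 + f(102, 252)) = (452138 - 235819)*(172022 + (-225 - 33*102 - 7*252 - 1*252*102)) = 216319*(172022 + (-225 - 3366 - 1764 - 25704)) = 216319*(172022 - 31059) = 216319*140963 = 30492975197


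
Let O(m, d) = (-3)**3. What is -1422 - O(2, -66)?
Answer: -1395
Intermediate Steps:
O(m, d) = -27
-1422 - O(2, -66) = -1422 - 1*(-27) = -1422 + 27 = -1395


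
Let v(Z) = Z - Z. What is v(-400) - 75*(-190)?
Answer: 14250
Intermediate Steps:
v(Z) = 0
v(-400) - 75*(-190) = 0 - 75*(-190) = 0 - 1*(-14250) = 0 + 14250 = 14250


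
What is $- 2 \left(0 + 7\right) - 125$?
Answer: $-139$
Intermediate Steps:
$- 2 \left(0 + 7\right) - 125 = \left(-2\right) 7 - 125 = -14 - 125 = -139$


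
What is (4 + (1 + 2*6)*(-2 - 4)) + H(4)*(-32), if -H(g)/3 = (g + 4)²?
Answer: 6070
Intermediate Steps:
H(g) = -3*(4 + g)² (H(g) = -3*(g + 4)² = -3*(4 + g)²)
(4 + (1 + 2*6)*(-2 - 4)) + H(4)*(-32) = (4 + (1 + 2*6)*(-2 - 4)) - 3*(4 + 4)²*(-32) = (4 + (1 + 12)*(-6)) - 3*8²*(-32) = (4 + 13*(-6)) - 3*64*(-32) = (4 - 78) - 192*(-32) = -74 + 6144 = 6070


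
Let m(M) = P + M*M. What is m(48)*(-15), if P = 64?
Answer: -35520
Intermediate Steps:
m(M) = 64 + M² (m(M) = 64 + M*M = 64 + M²)
m(48)*(-15) = (64 + 48²)*(-15) = (64 + 2304)*(-15) = 2368*(-15) = -35520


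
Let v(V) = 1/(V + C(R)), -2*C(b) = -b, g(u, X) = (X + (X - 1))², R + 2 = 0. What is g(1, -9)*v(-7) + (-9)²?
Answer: 287/8 ≈ 35.875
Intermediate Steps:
R = -2 (R = -2 + 0 = -2)
g(u, X) = (-1 + 2*X)² (g(u, X) = (X + (-1 + X))² = (-1 + 2*X)²)
C(b) = b/2 (C(b) = -(-1)*b/2 = b/2)
v(V) = 1/(-1 + V) (v(V) = 1/(V + (½)*(-2)) = 1/(V - 1) = 1/(-1 + V))
g(1, -9)*v(-7) + (-9)² = (-1 + 2*(-9))²/(-1 - 7) + (-9)² = (-1 - 18)²/(-8) + 81 = (-19)²*(-⅛) + 81 = 361*(-⅛) + 81 = -361/8 + 81 = 287/8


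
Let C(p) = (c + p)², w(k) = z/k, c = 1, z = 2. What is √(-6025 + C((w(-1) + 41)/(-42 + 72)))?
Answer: I*√601971/10 ≈ 77.587*I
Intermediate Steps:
w(k) = 2/k
C(p) = (1 + p)²
√(-6025 + C((w(-1) + 41)/(-42 + 72))) = √(-6025 + (1 + (2/(-1) + 41)/(-42 + 72))²) = √(-6025 + (1 + (2*(-1) + 41)/30)²) = √(-6025 + (1 + (-2 + 41)*(1/30))²) = √(-6025 + (1 + 39*(1/30))²) = √(-6025 + (1 + 13/10)²) = √(-6025 + (23/10)²) = √(-6025 + 529/100) = √(-601971/100) = I*√601971/10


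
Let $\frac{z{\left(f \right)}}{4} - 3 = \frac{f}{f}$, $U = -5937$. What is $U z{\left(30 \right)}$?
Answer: $-94992$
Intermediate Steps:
$z{\left(f \right)} = 16$ ($z{\left(f \right)} = 12 + 4 \frac{f}{f} = 12 + 4 \cdot 1 = 12 + 4 = 16$)
$U z{\left(30 \right)} = \left(-5937\right) 16 = -94992$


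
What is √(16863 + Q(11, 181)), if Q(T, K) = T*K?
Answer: √18854 ≈ 137.31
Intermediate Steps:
Q(T, K) = K*T
√(16863 + Q(11, 181)) = √(16863 + 181*11) = √(16863 + 1991) = √18854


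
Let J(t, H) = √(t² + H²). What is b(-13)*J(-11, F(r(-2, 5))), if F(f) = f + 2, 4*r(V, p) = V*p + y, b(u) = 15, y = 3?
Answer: 15*√1937/4 ≈ 165.04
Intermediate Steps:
r(V, p) = ¾ + V*p/4 (r(V, p) = (V*p + 3)/4 = (3 + V*p)/4 = ¾ + V*p/4)
F(f) = 2 + f
J(t, H) = √(H² + t²)
b(-13)*J(-11, F(r(-2, 5))) = 15*√((2 + (¾ + (¼)*(-2)*5))² + (-11)²) = 15*√((2 + (¾ - 5/2))² + 121) = 15*√((2 - 7/4)² + 121) = 15*√((¼)² + 121) = 15*√(1/16 + 121) = 15*√(1937/16) = 15*(√1937/4) = 15*√1937/4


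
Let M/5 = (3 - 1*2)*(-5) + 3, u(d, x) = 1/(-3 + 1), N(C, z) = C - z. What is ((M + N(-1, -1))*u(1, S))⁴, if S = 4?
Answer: 625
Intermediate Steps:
u(d, x) = -½ (u(d, x) = 1/(-2) = -½)
M = -10 (M = 5*((3 - 1*2)*(-5) + 3) = 5*((3 - 2)*(-5) + 3) = 5*(1*(-5) + 3) = 5*(-5 + 3) = 5*(-2) = -10)
((M + N(-1, -1))*u(1, S))⁴ = ((-10 + (-1 - 1*(-1)))*(-½))⁴ = ((-10 + (-1 + 1))*(-½))⁴ = ((-10 + 0)*(-½))⁴ = (-10*(-½))⁴ = 5⁴ = 625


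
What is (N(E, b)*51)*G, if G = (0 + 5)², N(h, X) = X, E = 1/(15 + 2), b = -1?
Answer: -1275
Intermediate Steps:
E = 1/17 ≈ 0.058824
G = 25 (G = 5² = 25)
(N(E, b)*51)*G = -1*51*25 = -51*25 = -1275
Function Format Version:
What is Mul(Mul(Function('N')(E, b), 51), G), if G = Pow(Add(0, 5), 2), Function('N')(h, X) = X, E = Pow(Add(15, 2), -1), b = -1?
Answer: -1275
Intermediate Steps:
E = Rational(1, 17) (E = Pow(17, -1) = Rational(1, 17) ≈ 0.058824)
G = 25 (G = Pow(5, 2) = 25)
Mul(Mul(Function('N')(E, b), 51), G) = Mul(Mul(-1, 51), 25) = Mul(-51, 25) = -1275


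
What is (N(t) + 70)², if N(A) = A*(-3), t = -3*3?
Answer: 9409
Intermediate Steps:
t = -9
N(A) = -3*A
(N(t) + 70)² = (-3*(-9) + 70)² = (27 + 70)² = 97² = 9409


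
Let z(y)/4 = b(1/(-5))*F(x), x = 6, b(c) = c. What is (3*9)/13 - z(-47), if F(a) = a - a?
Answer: 27/13 ≈ 2.0769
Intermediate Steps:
F(a) = 0
z(y) = 0 (z(y) = 4*((1/(-5))*0) = 4*((1*(-1/5))*0) = 4*(-1/5*0) = 4*0 = 0)
(3*9)/13 - z(-47) = (3*9)/13 - 1*0 = 27*(1/13) + 0 = 27/13 + 0 = 27/13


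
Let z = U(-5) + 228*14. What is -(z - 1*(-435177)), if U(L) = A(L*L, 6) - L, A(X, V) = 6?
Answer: -438380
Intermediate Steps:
U(L) = 6 - L
z = 3203 (z = (6 - 1*(-5)) + 228*14 = (6 + 5) + 3192 = 11 + 3192 = 3203)
-(z - 1*(-435177)) = -(3203 - 1*(-435177)) = -(3203 + 435177) = -1*438380 = -438380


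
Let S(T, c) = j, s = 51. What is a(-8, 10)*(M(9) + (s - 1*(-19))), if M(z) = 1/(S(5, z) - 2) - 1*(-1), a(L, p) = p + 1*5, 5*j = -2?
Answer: 4235/4 ≈ 1058.8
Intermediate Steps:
j = -⅖ (j = (⅕)*(-2) = -⅖ ≈ -0.40000)
S(T, c) = -⅖
a(L, p) = 5 + p (a(L, p) = p + 5 = 5 + p)
M(z) = 7/12 (M(z) = 1/(-⅖ - 2) - 1*(-1) = 1/(-12/5) + 1 = -5/12 + 1 = 7/12)
a(-8, 10)*(M(9) + (s - 1*(-19))) = (5 + 10)*(7/12 + (51 - 1*(-19))) = 15*(7/12 + (51 + 19)) = 15*(7/12 + 70) = 15*(847/12) = 4235/4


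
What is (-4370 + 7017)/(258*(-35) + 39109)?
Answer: 2647/30079 ≈ 0.088002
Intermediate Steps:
(-4370 + 7017)/(258*(-35) + 39109) = 2647/(-9030 + 39109) = 2647/30079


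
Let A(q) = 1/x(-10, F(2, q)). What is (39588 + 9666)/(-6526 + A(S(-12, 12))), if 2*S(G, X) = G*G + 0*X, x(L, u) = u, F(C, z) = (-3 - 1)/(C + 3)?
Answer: -65672/8703 ≈ -7.5459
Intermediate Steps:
F(C, z) = -4/(3 + C)
S(G, X) = G²/2 (S(G, X) = (G*G + 0*X)/2 = (G² + 0)/2 = G²/2)
A(q) = -5/4 (A(q) = 1/(-4/(3 + 2)) = 1/(-4/5) = 1/(-4*⅕) = 1/(-⅘) = -5/4)
(39588 + 9666)/(-6526 + A(S(-12, 12))) = (39588 + 9666)/(-6526 - 5/4) = 49254/(-26109/4) = 49254*(-4/26109) = -65672/8703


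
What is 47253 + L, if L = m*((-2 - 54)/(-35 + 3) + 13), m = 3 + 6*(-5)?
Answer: 187419/4 ≈ 46855.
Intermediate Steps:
m = -27 (m = 3 - 30 = -27)
L = -1593/4 (L = -27*((-2 - 54)/(-35 + 3) + 13) = -27*(-56/(-32) + 13) = -27*(-56*(-1/32) + 13) = -27*(7/4 + 13) = -27*59/4 = -1593/4 ≈ -398.25)
47253 + L = 47253 - 1593/4 = 187419/4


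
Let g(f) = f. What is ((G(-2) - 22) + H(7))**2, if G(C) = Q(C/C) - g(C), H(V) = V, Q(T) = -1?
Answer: 196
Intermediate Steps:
G(C) = -1 - C
((G(-2) - 22) + H(7))**2 = (((-1 - 1*(-2)) - 22) + 7)**2 = (((-1 + 2) - 22) + 7)**2 = ((1 - 22) + 7)**2 = (-21 + 7)**2 = (-14)**2 = 196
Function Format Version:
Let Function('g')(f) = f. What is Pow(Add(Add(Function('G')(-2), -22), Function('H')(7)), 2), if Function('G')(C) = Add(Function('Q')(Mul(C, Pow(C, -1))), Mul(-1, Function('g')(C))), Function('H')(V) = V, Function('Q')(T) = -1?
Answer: 196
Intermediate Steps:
Function('G')(C) = Add(-1, Mul(-1, C))
Pow(Add(Add(Function('G')(-2), -22), Function('H')(7)), 2) = Pow(Add(Add(Add(-1, Mul(-1, -2)), -22), 7), 2) = Pow(Add(Add(Add(-1, 2), -22), 7), 2) = Pow(Add(Add(1, -22), 7), 2) = Pow(Add(-21, 7), 2) = Pow(-14, 2) = 196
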